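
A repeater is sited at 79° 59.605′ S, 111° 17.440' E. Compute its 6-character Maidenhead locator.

OB50pa

Shift to the Maidenhead origin (180°W, 90°S): lon 291.2907, lat 10.0066.
Field (20°×10°, letters A–R): lon ⌊291.2907/20⌋ = 14 → O; lat ⌊10.0066/10⌋ = 1 → B.
Square (2°×1°, digits 0–9): lon ⌊11.2907/2⌋ = 5; lat ⌊0.0066/1⌋ = 0.
Subsquare (5′×2.5′, letters a–x): lon ⌊1.2907/0.0833333⌋ = 15 → p; lat ⌊0.0066/0.0416667⌋ = 0 → a.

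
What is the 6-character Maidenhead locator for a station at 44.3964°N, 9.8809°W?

IN54bj

Offset from 180°W / 90°S: lon 170.1191°, lat 134.3964°.
Field: lon ⌊170.1191/20⌋ = 8 → I; lat ⌊134.3964/10⌋ = 13 → N.
Square: lon ⌊10.1191/2⌋ = 5; lat ⌊4.3964/1⌋ = 4.
Subsquare: lon ⌊0.1191/0.0833333⌋ = 1 → b; lat ⌊0.3964/0.0416667⌋ = 9 → j.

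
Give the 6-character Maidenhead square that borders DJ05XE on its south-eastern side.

DJ15ad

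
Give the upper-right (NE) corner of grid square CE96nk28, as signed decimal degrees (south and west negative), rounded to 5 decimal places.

-43.54583, -120.89167

Field C=2, E=4: +2·20° lon, +4·10° lat → SW at lon -140°, lat -50°.
Square 9, 6: +9·2° lon, +6·1° lat → SW at lon -122°, lat -44°.
Subsquare n=13, k=10: +13·0.0833333° lon, +10·0.0416667° lat → SW at lon -120.917°, lat -43.5833°.
Extended square 2, 8: +2·0.00833333° lon, +8·0.00416667° lat → SW at lon -120.9°, lat -43.55°.
Cell spans 0.00833333° lon × 0.00416667° lat. NE corner is SW corner plus one full cell.
latitude -43.54583, longitude -120.89167.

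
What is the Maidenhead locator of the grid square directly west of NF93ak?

Longitude subsquare a = 0; −1 → -1, wraps to 23 = x, carry into square.
Longitude square 9; −1 → 8.
The latitude characters are unchanged.

NF83xk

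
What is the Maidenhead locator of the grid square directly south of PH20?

PG29

Latitude square 0; −1 → -1, wraps to 9, carry into field.
Latitude field H = 7; −1 → 6 = G.
The longitude characters are unchanged.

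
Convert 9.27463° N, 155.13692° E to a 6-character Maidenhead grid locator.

Add 180° to longitude and 90° to latitude: 335.1369, 99.2746.
Field (20°×10°, letters A–R): lon ⌊335.1369/20⌋ = 16 → Q; lat ⌊99.2746/10⌋ = 9 → J.
Square (2°×1°, digits 0–9): lon ⌊15.1369/2⌋ = 7; lat ⌊9.2746/1⌋ = 9.
Subsquare (5′×2.5′, letters a–x): lon ⌊1.1369/0.0833333⌋ = 13 → n; lat ⌊0.2746/0.0416667⌋ = 6 → g.

QJ79ng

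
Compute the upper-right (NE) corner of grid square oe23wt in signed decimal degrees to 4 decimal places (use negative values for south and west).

-46.1667, 105.9167

Field O=14, E=4: +14·20° lon, +4·10° lat → SW at lon 100°, lat -50°.
Square 2, 3: +2·2° lon, +3·1° lat → SW at lon 104°, lat -47°.
Subsquare w=22, t=19: +22·0.0833333° lon, +19·0.0416667° lat → SW at lon 105.833°, lat -46.2083°.
Cell spans 0.0833333° lon × 0.0416667° lat. NE corner is SW corner plus one full cell.
latitude -46.1667, longitude 105.9167.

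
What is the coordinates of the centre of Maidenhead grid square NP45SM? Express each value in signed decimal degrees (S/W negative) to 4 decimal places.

65.5208, 89.5417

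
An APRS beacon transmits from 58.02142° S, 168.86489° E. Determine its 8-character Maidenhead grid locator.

RD41kx34

Offset from 180°W / 90°S: lon 348.86489°, lat 31.97858°.
Field: 348.86489/20 → 17 → R, 31.97858/10 → 3 → D; chars RD.
Square: 8.86489/2 → 4, 1.97858/1 → 1; chars 41.
Subsquare: 0.86489/0.0833333 → 10 → k, 0.97858/0.0416667 → 23 → x; chars kx.
Extended square: 0.03156/0.00833333 → 3, 0.02025/0.00416667 → 4; chars 34.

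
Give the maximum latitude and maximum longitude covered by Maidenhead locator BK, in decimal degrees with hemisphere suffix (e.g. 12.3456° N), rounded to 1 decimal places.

Field B=1, K=10: +1·20° lon, +10·10° lat → SW at lon -160°, lat 10°.
Cell spans 20° lon × 10° lat. NE corner is SW corner plus one full cell.
latitude 20.0° N, longitude 140.0° W.

20.0° N, 140.0° W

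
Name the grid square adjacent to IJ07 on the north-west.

HJ98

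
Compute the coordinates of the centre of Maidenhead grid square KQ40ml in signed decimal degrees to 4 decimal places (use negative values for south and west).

Field K=10, Q=16: +10·20° lon, +16·10° lat → SW at lon 20°, lat 70°.
Square 4, 0: +4·2° lon, +0·1° lat → SW at lon 28°, lat 70°.
Subsquare m=12, l=11: +12·0.0833333° lon, +11·0.0416667° lat → SW at lon 29°, lat 70.4583°.
Cell spans 0.0833333° lon × 0.0416667° lat. Centre is SW corner plus half of each.
latitude 70.4792, longitude 29.0417.

70.4792, 29.0417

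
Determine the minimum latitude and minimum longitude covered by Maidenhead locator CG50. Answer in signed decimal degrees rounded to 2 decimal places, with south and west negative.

-30.00, -130.00

Field C=2, G=6: +2·20° lon, +6·10° lat → SW at lon -140°, lat -30°.
Square 5, 0: +5·2° lon, +0·1° lat → SW at lon -130°, lat -30°.
latitude -30.00, longitude -130.00.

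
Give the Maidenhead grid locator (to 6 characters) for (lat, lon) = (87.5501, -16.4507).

Add 180° to longitude and 90° to latitude: 163.5493, 177.5501.
Field: lon ⌊163.5493/20⌋ = 8 → I; lat ⌊177.5501/10⌋ = 17 → R.
Square: lon ⌊3.5493/2⌋ = 1; lat ⌊7.5501/1⌋ = 7.
Subsquare: lon ⌊1.5493/0.0833333⌋ = 18 → s; lat ⌊0.5501/0.0416667⌋ = 13 → n.

IR17sn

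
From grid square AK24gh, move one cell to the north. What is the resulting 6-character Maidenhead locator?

AK24gi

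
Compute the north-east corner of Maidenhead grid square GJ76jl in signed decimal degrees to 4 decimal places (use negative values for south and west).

Field G=6, J=9: +6·20° lon, +9·10° lat → SW at lon -60°, lat 0°.
Square 7, 6: +7·2° lon, +6·1° lat → SW at lon -46°, lat 6°.
Subsquare j=9, l=11: +9·0.0833333° lon, +11·0.0416667° lat → SW at lon -45.25°, lat 6.45833°.
Cell spans 0.0833333° lon × 0.0416667° lat. NE corner is SW corner plus one full cell.
latitude 6.5000, longitude -45.1667.

6.5000, -45.1667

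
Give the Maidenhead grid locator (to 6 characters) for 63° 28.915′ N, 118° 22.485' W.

Shift to the Maidenhead origin (180°W, 90°S): lon 61.6252, lat 153.4819.
Field: lon ⌊61.6252/20⌋ = 3 → D; lat ⌊153.4819/10⌋ = 15 → P.
Square: lon ⌊1.6252/2⌋ = 0; lat ⌊3.4819/1⌋ = 3.
Subsquare: lon ⌊1.6252/0.0833333⌋ = 19 → t; lat ⌊0.4819/0.0416667⌋ = 11 → l.

DP03tl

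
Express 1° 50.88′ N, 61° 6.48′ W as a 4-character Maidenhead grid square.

FJ91

Add 180° to longitude and 90° to latitude: 118.89, 91.85.
Field: lon ⌊118.89/20⌋ = 5 → F; lat ⌊91.85/10⌋ = 9 → J.
Square: lon ⌊18.89/2⌋ = 9; lat ⌊1.85/1⌋ = 1.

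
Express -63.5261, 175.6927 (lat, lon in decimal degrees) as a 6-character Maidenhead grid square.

RC76ul

Add 180° to longitude and 90° to latitude: 355.6927, 26.4739.
Field (20°×10°, letters A–R): 355.6927/20 → 17 → R, 26.4739/10 → 2 → C; chars RC.
Square (2°×1°, digits 0–9): 15.6927/2 → 7, 6.4739/1 → 6; chars 76.
Subsquare (5′×2.5′, letters a–x): 1.6927/0.0833333 → 20 → u, 0.4739/0.0416667 → 11 → l; chars ul.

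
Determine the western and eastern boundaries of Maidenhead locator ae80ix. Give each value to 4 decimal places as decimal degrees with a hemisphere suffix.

Field A=0, E=4: +0·20° lon, +4·10° lat → SW at lon -180°, lat -50°.
Square 8, 0: +8·2° lon, +0·1° lat → SW at lon -164°, lat -50°.
Subsquare i=8, x=23: +8·0.0833333° lon, +23·0.0416667° lat → SW at lon -163.333°, lat -49.0417°.
Cell spans 0.0833333° lon × 0.0416667° lat.
west 163.3333° W, east 163.2500° W.

163.3333° W, 163.2500° W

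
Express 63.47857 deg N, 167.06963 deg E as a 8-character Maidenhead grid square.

Add 180° to longitude and 90° to latitude: 347.06963, 153.47857.
Field: 347.06963/20 → 17 → R, 153.47857/10 → 15 → P; chars RP.
Square: 7.06963/2 → 3, 3.47857/1 → 3; chars 33.
Subsquare: 1.06963/0.0833333 → 12 → m, 0.47857/0.0416667 → 11 → l; chars ml.
Extended square: 0.06963/0.00833333 → 8, 0.02024/0.00416667 → 4; chars 84.

RP33ml84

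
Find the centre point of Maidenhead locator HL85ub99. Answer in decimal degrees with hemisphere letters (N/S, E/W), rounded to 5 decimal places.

Field H=7, L=11: +7·20° lon, +11·10° lat → SW at lon -40°, lat 20°.
Square 8, 5: +8·2° lon, +5·1° lat → SW at lon -24°, lat 25°.
Subsquare u=20, b=1: +20·0.0833333° lon, +1·0.0416667° lat → SW at lon -22.3333°, lat 25.0417°.
Extended square 9, 9: +9·0.00833333° lon, +9·0.00416667° lat → SW at lon -22.2583°, lat 25.0792°.
Cell spans 0.00833333° lon × 0.00416667° lat. Centre is SW corner plus half of each.
latitude 25.08125° N, longitude 22.25417° W.

25.08125° N, 22.25417° W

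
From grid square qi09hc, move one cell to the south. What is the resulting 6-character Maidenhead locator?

Latitude subsquare c = 2; −1 → 1 = b.
The longitude characters are unchanged.

QI09hb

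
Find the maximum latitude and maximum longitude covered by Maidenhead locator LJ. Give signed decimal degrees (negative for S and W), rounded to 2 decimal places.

Field L=11, J=9: +11·20° lon, +9·10° lat → SW at lon 40°, lat 0°.
Cell spans 20° lon × 10° lat. NE corner is SW corner plus one full cell.
latitude 10.00, longitude 60.00.

10.00, 60.00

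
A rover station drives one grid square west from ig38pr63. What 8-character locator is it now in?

IG38pr53

Longitude extended square 6; −1 → 5.
The latitude characters are unchanged.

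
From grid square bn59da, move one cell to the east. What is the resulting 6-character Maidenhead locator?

BN59ea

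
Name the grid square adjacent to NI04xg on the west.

NI04wg

Longitude subsquare x = 23; −1 → 22 = w.
The latitude characters are unchanged.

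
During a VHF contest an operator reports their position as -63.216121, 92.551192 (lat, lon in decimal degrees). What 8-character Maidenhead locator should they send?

Shift to the Maidenhead origin (180°W, 90°S): lon 272.55119, lat 26.78388.
Field (20°×10°, letters A–R): 272.55119/20 → 13 → N, 26.78388/10 → 2 → C; chars NC.
Square (2°×1°, digits 0–9): 12.55119/2 → 6, 6.78388/1 → 6; chars 66.
Subsquare (5′×2.5′, letters a–x): 0.55119/0.0833333 → 6 → g, 0.78388/0.0416667 → 18 → s; chars gs.
Extended square (30″×15″, digits 0–9): 0.05119/0.00833333 → 6, 0.03388/0.00416667 → 8; chars 68.

NC66gs68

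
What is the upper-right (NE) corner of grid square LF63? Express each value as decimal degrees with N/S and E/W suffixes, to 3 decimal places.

36.000° S, 54.000° E

Field L=11, F=5: +11·20° lon, +5·10° lat → SW at lon 40°, lat -40°.
Square 6, 3: +6·2° lon, +3·1° lat → SW at lon 52°, lat -37°.
Cell spans 2° lon × 1° lat. NE corner is SW corner plus one full cell.
latitude 36.000° S, longitude 54.000° E.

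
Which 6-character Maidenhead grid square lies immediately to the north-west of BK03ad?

Longitude subsquare a = 0; −1 → -1, wraps to 23 = x, carry into square.
Longitude square 0; −1 → -1, wraps to 9, carry into field.
Longitude field B = 1; −1 → 0 = A.
Latitude subsquare d = 3; +1 → 4 = e.

AK93xe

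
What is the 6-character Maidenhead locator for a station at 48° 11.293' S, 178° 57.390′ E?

RE91lt

Shift to the Maidenhead origin (180°W, 90°S): lon 358.9565, lat 41.8118.
Field: lon ⌊358.9565/20⌋ = 17 → R; lat ⌊41.8118/10⌋ = 4 → E.
Square: lon ⌊18.9565/2⌋ = 9; lat ⌊1.8118/1⌋ = 1.
Subsquare: lon ⌊0.9565/0.0833333⌋ = 11 → l; lat ⌊0.8118/0.0416667⌋ = 19 → t.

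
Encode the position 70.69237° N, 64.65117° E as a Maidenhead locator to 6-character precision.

MQ20hq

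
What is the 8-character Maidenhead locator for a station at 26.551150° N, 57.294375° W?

GL16in42

Offset from 180°W / 90°S: lon 122.70562°, lat 116.55115°.
Field (20°×10°, letters A–R): 122.70562/20 → 6 → G, 116.55115/10 → 11 → L; chars GL.
Square (2°×1°, digits 0–9): 2.70562/2 → 1, 6.55115/1 → 6; chars 16.
Subsquare (5′×2.5′, letters a–x): 0.70562/0.0833333 → 8 → i, 0.55115/0.0416667 → 13 → n; chars in.
Extended square (30″×15″, digits 0–9): 0.03896/0.00833333 → 4, 0.00948/0.00416667 → 2; chars 42.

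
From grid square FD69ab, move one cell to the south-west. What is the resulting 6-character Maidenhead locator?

Longitude subsquare a = 0; −1 → -1, wraps to 23 = x, carry into square.
Longitude square 6; −1 → 5.
Latitude subsquare b = 1; −1 → 0 = a.

FD59xa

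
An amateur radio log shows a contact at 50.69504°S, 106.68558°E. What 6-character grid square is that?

Offset from 180°W / 90°S: lon 286.6856°, lat 39.3050°.
Field (20°×10°, letters A–R): lon ⌊286.6856/20⌋ = 14 → O; lat ⌊39.3050/10⌋ = 3 → D.
Square (2°×1°, digits 0–9): lon ⌊6.6856/2⌋ = 3; lat ⌊9.3050/1⌋ = 9.
Subsquare (5′×2.5′, letters a–x): lon ⌊0.6856/0.0833333⌋ = 8 → i; lat ⌊0.3050/0.0416667⌋ = 7 → h.

OD39ih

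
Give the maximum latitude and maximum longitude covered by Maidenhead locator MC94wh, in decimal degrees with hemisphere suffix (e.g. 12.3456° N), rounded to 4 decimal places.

Field M=12, C=2: +12·20° lon, +2·10° lat → SW at lon 60°, lat -70°.
Square 9, 4: +9·2° lon, +4·1° lat → SW at lon 78°, lat -66°.
Subsquare w=22, h=7: +22·0.0833333° lon, +7·0.0416667° lat → SW at lon 79.8333°, lat -65.7083°.
Cell spans 0.0833333° lon × 0.0416667° lat. NE corner is SW corner plus one full cell.
latitude 65.6667° S, longitude 79.9167° E.

65.6667° S, 79.9167° E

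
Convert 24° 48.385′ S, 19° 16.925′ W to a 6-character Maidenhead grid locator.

Shift to the Maidenhead origin (180°W, 90°S): lon 160.7179, lat 65.1936.
Field: lon ⌊160.7179/20⌋ = 8 → I; lat ⌊65.1936/10⌋ = 6 → G.
Square: lon ⌊0.7179/2⌋ = 0; lat ⌊5.1936/1⌋ = 5.
Subsquare: lon ⌊0.7179/0.0833333⌋ = 8 → i; lat ⌊0.1936/0.0416667⌋ = 4 → e.

IG05ie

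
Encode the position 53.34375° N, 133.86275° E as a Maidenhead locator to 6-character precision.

PO63wi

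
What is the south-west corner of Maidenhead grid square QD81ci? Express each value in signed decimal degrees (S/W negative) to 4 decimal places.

-58.6667, 156.1667

Field Q=16, D=3: +16·20° lon, +3·10° lat → SW at lon 140°, lat -60°.
Square 8, 1: +8·2° lon, +1·1° lat → SW at lon 156°, lat -59°.
Subsquare c=2, i=8: +2·0.0833333° lon, +8·0.0416667° lat → SW at lon 156.167°, lat -58.6667°.
latitude -58.6667, longitude 156.1667.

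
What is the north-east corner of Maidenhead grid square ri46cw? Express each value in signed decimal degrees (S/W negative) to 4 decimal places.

-3.0417, 168.2500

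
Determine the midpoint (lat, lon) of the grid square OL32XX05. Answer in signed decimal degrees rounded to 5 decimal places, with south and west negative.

22.98125, 107.92083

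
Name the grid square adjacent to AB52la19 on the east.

AB52la29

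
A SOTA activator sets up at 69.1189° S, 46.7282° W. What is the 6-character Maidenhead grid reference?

GC60pv

Add 180° to longitude and 90° to latitude: 133.2718, 20.8811.
Field: 133.2718/20 → 6 → G, 20.8811/10 → 2 → C; chars GC.
Square: 13.2718/2 → 6, 0.8811/1 → 0; chars 60.
Subsquare: 1.2718/0.0833333 → 15 → p, 0.8811/0.0416667 → 21 → v; chars pv.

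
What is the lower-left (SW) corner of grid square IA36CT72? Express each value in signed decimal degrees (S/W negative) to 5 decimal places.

-83.20000, -13.77500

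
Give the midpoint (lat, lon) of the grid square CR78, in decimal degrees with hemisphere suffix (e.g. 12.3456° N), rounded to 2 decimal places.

Field C=2, R=17: +2·20° lon, +17·10° lat → SW at lon -140°, lat 80°.
Square 7, 8: +7·2° lon, +8·1° lat → SW at lon -126°, lat 88°.
Cell spans 2° lon × 1° lat. Centre is SW corner plus half of each.
latitude 88.50° N, longitude 125.00° W.

88.50° N, 125.00° W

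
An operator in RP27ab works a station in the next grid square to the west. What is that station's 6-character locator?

RP17xb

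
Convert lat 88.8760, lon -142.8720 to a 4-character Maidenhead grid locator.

BR88

Offset from 180°W / 90°S: lon 37.13°, lat 178.88°.
Field: 37.13/20 → 1 → B, 178.88/10 → 17 → R; chars BR.
Square: 17.13/2 → 8, 8.88/1 → 8; chars 88.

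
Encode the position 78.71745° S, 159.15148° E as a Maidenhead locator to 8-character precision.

Offset from 180°W / 90°S: lon 339.15148°, lat 11.28255°.
Field: lon ⌊339.15148/20⌋ = 16 → Q; lat ⌊11.28255/10⌋ = 1 → B.
Square: lon ⌊19.15148/2⌋ = 9; lat ⌊1.28255/1⌋ = 1.
Subsquare: lon ⌊1.15148/0.0833333⌋ = 13 → n; lat ⌊0.28255/0.0416667⌋ = 6 → g.
Extended square: lon ⌊0.06815/0.00833333⌋ = 8; lat ⌊0.03255/0.00416667⌋ = 7.

QB91ng87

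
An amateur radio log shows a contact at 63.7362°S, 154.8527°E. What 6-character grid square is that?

Add 180° to longitude and 90° to latitude: 334.8527, 26.2638.
Field: 334.8527/20 → 16 → Q, 26.2638/10 → 2 → C; chars QC.
Square: 14.8527/2 → 7, 6.2638/1 → 6; chars 76.
Subsquare: 0.8527/0.0833333 → 10 → k, 0.2638/0.0416667 → 6 → g; chars kg.

QC76kg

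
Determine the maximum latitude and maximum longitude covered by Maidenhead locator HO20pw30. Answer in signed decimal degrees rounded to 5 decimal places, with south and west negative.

Field H=7, O=14: +7·20° lon, +14·10° lat → SW at lon -40°, lat 50°.
Square 2, 0: +2·2° lon, +0·1° lat → SW at lon -36°, lat 50°.
Subsquare p=15, w=22: +15·0.0833333° lon, +22·0.0416667° lat → SW at lon -34.75°, lat 50.9167°.
Extended square 3, 0: +3·0.00833333° lon, +0·0.00416667° lat → SW at lon -34.725°, lat 50.9167°.
Cell spans 0.00833333° lon × 0.00416667° lat. NE corner is SW corner plus one full cell.
latitude 50.92083, longitude -34.71667.

50.92083, -34.71667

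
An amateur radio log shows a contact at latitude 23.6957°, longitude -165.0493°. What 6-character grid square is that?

Offset from 180°W / 90°S: lon 14.9507°, lat 113.6957°.
Field: lon ⌊14.9507/20⌋ = 0 → A; lat ⌊113.6957/10⌋ = 11 → L.
Square: lon ⌊14.9507/2⌋ = 7; lat ⌊3.6957/1⌋ = 3.
Subsquare: lon ⌊0.9507/0.0833333⌋ = 11 → l; lat ⌊0.6957/0.0416667⌋ = 16 → q.

AL73lq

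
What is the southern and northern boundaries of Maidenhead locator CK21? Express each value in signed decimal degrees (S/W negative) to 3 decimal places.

Field C=2, K=10: +2·20° lon, +10·10° lat → SW at lon -140°, lat 10°.
Square 2, 1: +2·2° lon, +1·1° lat → SW at lon -136°, lat 11°.
Cell spans 2° lon × 1° lat.
south 11.000, north 12.000.

11.000, 12.000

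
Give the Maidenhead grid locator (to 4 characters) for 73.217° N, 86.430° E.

NQ33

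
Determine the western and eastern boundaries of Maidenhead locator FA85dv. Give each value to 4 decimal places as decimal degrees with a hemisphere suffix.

Field F=5, A=0: +5·20° lon, +0·10° lat → SW at lon -80°, lat -90°.
Square 8, 5: +8·2° lon, +5·1° lat → SW at lon -64°, lat -85°.
Subsquare d=3, v=21: +3·0.0833333° lon, +21·0.0416667° lat → SW at lon -63.75°, lat -84.125°.
Cell spans 0.0833333° lon × 0.0416667° lat.
west 63.7500° W, east 63.6667° W.

63.7500° W, 63.6667° W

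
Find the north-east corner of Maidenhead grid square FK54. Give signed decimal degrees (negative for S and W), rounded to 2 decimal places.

15.00, -68.00

Field F=5, K=10: +5·20° lon, +10·10° lat → SW at lon -80°, lat 10°.
Square 5, 4: +5·2° lon, +4·1° lat → SW at lon -70°, lat 14°.
Cell spans 2° lon × 1° lat. NE corner is SW corner plus one full cell.
latitude 15.00, longitude -68.00.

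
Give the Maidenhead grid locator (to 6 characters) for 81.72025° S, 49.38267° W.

GA58hg

Shift to the Maidenhead origin (180°W, 90°S): lon 130.6173, lat 8.2798.
Field: 130.6173/20 → 6 → G, 8.2798/10 → 0 → A; chars GA.
Square: 10.6173/2 → 5, 8.2798/1 → 8; chars 58.
Subsquare: 0.6173/0.0833333 → 7 → h, 0.2798/0.0416667 → 6 → g; chars hg.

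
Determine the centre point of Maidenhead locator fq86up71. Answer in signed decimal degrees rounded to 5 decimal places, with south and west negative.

Field F=5, Q=16: +5·20° lon, +16·10° lat → SW at lon -80°, lat 70°.
Square 8, 6: +8·2° lon, +6·1° lat → SW at lon -64°, lat 76°.
Subsquare u=20, p=15: +20·0.0833333° lon, +15·0.0416667° lat → SW at lon -62.3333°, lat 76.625°.
Extended square 7, 1: +7·0.00833333° lon, +1·0.00416667° lat → SW at lon -62.275°, lat 76.6292°.
Cell spans 0.00833333° lon × 0.00416667° lat. Centre is SW corner plus half of each.
latitude 76.63125, longitude -62.27083.

76.63125, -62.27083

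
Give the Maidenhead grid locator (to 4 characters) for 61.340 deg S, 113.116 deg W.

Shift to the Maidenhead origin (180°W, 90°S): lon 66.88, lat 28.66.
Field: 66.88/20 → 3 → D, 28.66/10 → 2 → C; chars DC.
Square: 6.88/2 → 3, 8.66/1 → 8; chars 38.

DC38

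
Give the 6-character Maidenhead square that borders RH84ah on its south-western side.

RH74xg

Longitude subsquare a = 0; −1 → -1, wraps to 23 = x, carry into square.
Longitude square 8; −1 → 7.
Latitude subsquare h = 7; −1 → 6 = g.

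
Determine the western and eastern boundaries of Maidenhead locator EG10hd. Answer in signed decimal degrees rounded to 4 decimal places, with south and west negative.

-97.4167, -97.3333

Field E=4, G=6: +4·20° lon, +6·10° lat → SW at lon -100°, lat -30°.
Square 1, 0: +1·2° lon, +0·1° lat → SW at lon -98°, lat -30°.
Subsquare h=7, d=3: +7·0.0833333° lon, +3·0.0416667° lat → SW at lon -97.4167°, lat -29.875°.
Cell spans 0.0833333° lon × 0.0416667° lat.
west -97.4167, east -97.3333.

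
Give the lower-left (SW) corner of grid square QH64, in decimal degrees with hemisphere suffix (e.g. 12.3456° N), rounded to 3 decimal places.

Field Q=16, H=7: +16·20° lon, +7·10° lat → SW at lon 140°, lat -20°.
Square 6, 4: +6·2° lon, +4·1° lat → SW at lon 152°, lat -16°.
latitude 16.000° S, longitude 152.000° E.

16.000° S, 152.000° E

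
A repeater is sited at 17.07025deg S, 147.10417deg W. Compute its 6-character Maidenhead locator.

BH62kw

Add 180° to longitude and 90° to latitude: 32.8958, 72.9297.
Field: lon ⌊32.8958/20⌋ = 1 → B; lat ⌊72.9297/10⌋ = 7 → H.
Square: lon ⌊12.8958/2⌋ = 6; lat ⌊2.9297/1⌋ = 2.
Subsquare: lon ⌊0.8958/0.0833333⌋ = 10 → k; lat ⌊0.9297/0.0416667⌋ = 22 → w.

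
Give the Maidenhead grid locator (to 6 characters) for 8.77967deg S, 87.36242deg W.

Add 180° to longitude and 90° to latitude: 92.6376, 81.2203.
Field: 92.6376/20 → 4 → E, 81.2203/10 → 8 → I; chars EI.
Square: 12.6376/2 → 6, 1.2203/1 → 1; chars 61.
Subsquare: 0.6376/0.0833333 → 7 → h, 0.2203/0.0416667 → 5 → f; chars hf.

EI61hf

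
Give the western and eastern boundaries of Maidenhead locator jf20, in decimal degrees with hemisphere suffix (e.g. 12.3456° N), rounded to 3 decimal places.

4.000° E, 6.000° E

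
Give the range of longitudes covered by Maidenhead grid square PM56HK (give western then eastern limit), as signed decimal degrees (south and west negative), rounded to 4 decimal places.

Field P=15, M=12: +15·20° lon, +12·10° lat → SW at lon 120°, lat 30°.
Square 5, 6: +5·2° lon, +6·1° lat → SW at lon 130°, lat 36°.
Subsquare h=7, k=10: +7·0.0833333° lon, +10·0.0416667° lat → SW at lon 130.583°, lat 36.4167°.
Cell spans 0.0833333° lon × 0.0416667° lat.
west 130.5833, east 130.6667.

130.5833, 130.6667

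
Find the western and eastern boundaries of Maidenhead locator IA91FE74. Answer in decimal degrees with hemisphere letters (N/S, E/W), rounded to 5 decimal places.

Field I=8, A=0: +8·20° lon, +0·10° lat → SW at lon -20°, lat -90°.
Square 9, 1: +9·2° lon, +1·1° lat → SW at lon -2°, lat -89°.
Subsquare f=5, e=4: +5·0.0833333° lon, +4·0.0416667° lat → SW at lon -1.58333°, lat -88.8333°.
Extended square 7, 4: +7·0.00833333° lon, +4·0.00416667° lat → SW at lon -1.525°, lat -88.8167°.
Cell spans 0.00833333° lon × 0.00416667° lat.
west 1.52500° W, east 1.51667° W.

1.52500° W, 1.51667° W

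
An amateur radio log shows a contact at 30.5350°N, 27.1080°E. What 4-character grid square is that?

KM30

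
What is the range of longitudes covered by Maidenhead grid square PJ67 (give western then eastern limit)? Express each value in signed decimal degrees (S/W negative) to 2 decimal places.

132.00, 134.00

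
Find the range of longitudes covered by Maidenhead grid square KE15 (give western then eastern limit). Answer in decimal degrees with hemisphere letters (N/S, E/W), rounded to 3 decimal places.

22.000° E, 24.000° E

Field K=10, E=4: +10·20° lon, +4·10° lat → SW at lon 20°, lat -50°.
Square 1, 5: +1·2° lon, +5·1° lat → SW at lon 22°, lat -45°.
Cell spans 2° lon × 1° lat.
west 22.000° E, east 24.000° E.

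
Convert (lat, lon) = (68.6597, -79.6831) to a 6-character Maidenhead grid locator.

FP08dp

Shift to the Maidenhead origin (180°W, 90°S): lon 100.3169, lat 158.6597.
Field (20°×10°, letters A–R): lon ⌊100.3169/20⌋ = 5 → F; lat ⌊158.6597/10⌋ = 15 → P.
Square (2°×1°, digits 0–9): lon ⌊0.3169/2⌋ = 0; lat ⌊8.6597/1⌋ = 8.
Subsquare (5′×2.5′, letters a–x): lon ⌊0.3169/0.0833333⌋ = 3 → d; lat ⌊0.6597/0.0416667⌋ = 15 → p.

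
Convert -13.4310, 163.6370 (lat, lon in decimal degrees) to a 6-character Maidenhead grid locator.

RH16tn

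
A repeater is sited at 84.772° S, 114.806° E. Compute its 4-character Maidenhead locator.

OA75

Offset from 180°W / 90°S: lon 294.81°, lat 5.23°.
Field (20°×10°, letters A–R): lon ⌊294.81/20⌋ = 14 → O; lat ⌊5.23/10⌋ = 0 → A.
Square (2°×1°, digits 0–9): lon ⌊14.81/2⌋ = 7; lat ⌊5.23/1⌋ = 5.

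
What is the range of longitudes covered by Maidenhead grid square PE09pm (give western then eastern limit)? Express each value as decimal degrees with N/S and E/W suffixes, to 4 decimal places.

Field P=15, E=4: +15·20° lon, +4·10° lat → SW at lon 120°, lat -50°.
Square 0, 9: +0·2° lon, +9·1° lat → SW at lon 120°, lat -41°.
Subsquare p=15, m=12: +15·0.0833333° lon, +12·0.0416667° lat → SW at lon 121.25°, lat -40.5°.
Cell spans 0.0833333° lon × 0.0416667° lat.
west 121.2500° E, east 121.3333° E.

121.2500° E, 121.3333° E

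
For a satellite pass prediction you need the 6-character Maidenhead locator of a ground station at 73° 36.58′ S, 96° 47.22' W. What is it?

Shift to the Maidenhead origin (180°W, 90°S): lon 83.2130, lat 16.3903.
Field: 83.2130/20 → 4 → E, 16.3903/10 → 1 → B; chars EB.
Square: 3.2130/2 → 1, 6.3903/1 → 6; chars 16.
Subsquare: 1.2130/0.0833333 → 14 → o, 0.3903/0.0416667 → 9 → j; chars oj.

EB16oj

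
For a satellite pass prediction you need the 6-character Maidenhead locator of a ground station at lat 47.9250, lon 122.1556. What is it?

Offset from 180°W / 90°S: lon 302.1556°, lat 137.9250°.
Field (20°×10°, letters A–R): lon ⌊302.1556/20⌋ = 15 → P; lat ⌊137.9250/10⌋ = 13 → N.
Square (2°×1°, digits 0–9): lon ⌊2.1556/2⌋ = 1; lat ⌊7.9250/1⌋ = 7.
Subsquare (5′×2.5′, letters a–x): lon ⌊0.1556/0.0833333⌋ = 1 → b; lat ⌊0.9250/0.0416667⌋ = 22 → w.

PN17bw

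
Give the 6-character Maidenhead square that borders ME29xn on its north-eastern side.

ME39ao

Longitude subsquare x = 23; +1 → 24, wraps to 0 = a, carry into square.
Longitude square 2; +1 → 3.
Latitude subsquare n = 13; +1 → 14 = o.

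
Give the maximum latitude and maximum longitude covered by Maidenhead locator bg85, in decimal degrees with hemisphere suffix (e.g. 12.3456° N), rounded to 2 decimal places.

Field B=1, G=6: +1·20° lon, +6·10° lat → SW at lon -160°, lat -30°.
Square 8, 5: +8·2° lon, +5·1° lat → SW at lon -144°, lat -25°.
Cell spans 2° lon × 1° lat. NE corner is SW corner plus one full cell.
latitude 24.00° S, longitude 142.00° W.

24.00° S, 142.00° W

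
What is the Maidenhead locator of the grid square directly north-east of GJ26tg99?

GJ26uh00

Longitude extended square 9; +1 → 10, wraps to 0, carry into subsquare.
Longitude subsquare t = 19; +1 → 20 = u.
Latitude extended square 9; +1 → 10, wraps to 0, carry into subsquare.
Latitude subsquare g = 6; +1 → 7 = h.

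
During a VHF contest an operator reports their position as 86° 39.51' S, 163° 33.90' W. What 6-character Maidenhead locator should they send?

Shift to the Maidenhead origin (180°W, 90°S): lon 16.4350, lat 3.3415.
Field: lon ⌊16.4350/20⌋ = 0 → A; lat ⌊3.3415/10⌋ = 0 → A.
Square: lon ⌊16.4350/2⌋ = 8; lat ⌊3.3415/1⌋ = 3.
Subsquare: lon ⌊0.4350/0.0833333⌋ = 5 → f; lat ⌊0.3415/0.0416667⌋ = 8 → i.

AA83fi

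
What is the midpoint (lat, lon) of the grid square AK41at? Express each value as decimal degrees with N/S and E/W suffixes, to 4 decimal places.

Field A=0, K=10: +0·20° lon, +10·10° lat → SW at lon -180°, lat 10°.
Square 4, 1: +4·2° lon, +1·1° lat → SW at lon -172°, lat 11°.
Subsquare a=0, t=19: +0·0.0833333° lon, +19·0.0416667° lat → SW at lon -172°, lat 11.7917°.
Cell spans 0.0833333° lon × 0.0416667° lat. Centre is SW corner plus half of each.
latitude 11.8125° N, longitude 171.9583° W.

11.8125° N, 171.9583° W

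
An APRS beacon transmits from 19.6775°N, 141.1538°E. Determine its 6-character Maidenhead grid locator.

QK09nq

Offset from 180°W / 90°S: lon 321.1538°, lat 109.6775°.
Field: lon ⌊321.1538/20⌋ = 16 → Q; lat ⌊109.6775/10⌋ = 10 → K.
Square: lon ⌊1.1538/2⌋ = 0; lat ⌊9.6775/1⌋ = 9.
Subsquare: lon ⌊1.1538/0.0833333⌋ = 13 → n; lat ⌊0.6775/0.0416667⌋ = 16 → q.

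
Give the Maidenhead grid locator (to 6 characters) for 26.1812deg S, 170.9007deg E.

RG53kt

Offset from 180°W / 90°S: lon 350.9007°, lat 63.8188°.
Field: lon ⌊350.9007/20⌋ = 17 → R; lat ⌊63.8188/10⌋ = 6 → G.
Square: lon ⌊10.9007/2⌋ = 5; lat ⌊3.8188/1⌋ = 3.
Subsquare: lon ⌊0.9007/0.0833333⌋ = 10 → k; lat ⌊0.8188/0.0416667⌋ = 19 → t.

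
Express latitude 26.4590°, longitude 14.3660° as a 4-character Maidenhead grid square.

Offset from 180°W / 90°S: lon 194.37°, lat 116.46°.
Field: lon ⌊194.37/20⌋ = 9 → J; lat ⌊116.46/10⌋ = 11 → L.
Square: lon ⌊14.37/2⌋ = 7; lat ⌊6.46/1⌋ = 6.

JL76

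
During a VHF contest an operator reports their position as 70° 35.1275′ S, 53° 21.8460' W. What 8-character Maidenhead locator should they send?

Offset from 180°W / 90°S: lon 126.63590°, lat 19.41454°.
Field: lon ⌊126.63590/20⌋ = 6 → G; lat ⌊19.41454/10⌋ = 1 → B.
Square: lon ⌊6.63590/2⌋ = 3; lat ⌊9.41454/1⌋ = 9.
Subsquare: lon ⌊0.63590/0.0833333⌋ = 7 → h; lat ⌊0.41454/0.0416667⌋ = 9 → j.
Extended square: lon ⌊0.05257/0.00833333⌋ = 6; lat ⌊0.03954/0.00416667⌋ = 9.

GB39hj69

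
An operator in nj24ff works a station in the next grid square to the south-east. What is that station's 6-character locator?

NJ24ge

Longitude subsquare f = 5; +1 → 6 = g.
Latitude subsquare f = 5; −1 → 4 = e.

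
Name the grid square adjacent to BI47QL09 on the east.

Longitude extended square 0; +1 → 1.
The latitude characters are unchanged.

BI47ql19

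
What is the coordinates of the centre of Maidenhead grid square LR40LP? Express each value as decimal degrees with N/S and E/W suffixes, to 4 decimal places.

Field L=11, R=17: +11·20° lon, +17·10° lat → SW at lon 40°, lat 80°.
Square 4, 0: +4·2° lon, +0·1° lat → SW at lon 48°, lat 80°.
Subsquare l=11, p=15: +11·0.0833333° lon, +15·0.0416667° lat → SW at lon 48.9167°, lat 80.625°.
Cell spans 0.0833333° lon × 0.0416667° lat. Centre is SW corner plus half of each.
latitude 80.6458° N, longitude 48.9583° E.

80.6458° N, 48.9583° E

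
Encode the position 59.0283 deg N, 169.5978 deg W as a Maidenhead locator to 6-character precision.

AO59ea

Offset from 180°W / 90°S: lon 10.4022°, lat 149.0283°.
Field: lon ⌊10.4022/20⌋ = 0 → A; lat ⌊149.0283/10⌋ = 14 → O.
Square: lon ⌊10.4022/2⌋ = 5; lat ⌊9.0283/1⌋ = 9.
Subsquare: lon ⌊0.4022/0.0833333⌋ = 4 → e; lat ⌊0.0283/0.0416667⌋ = 0 → a.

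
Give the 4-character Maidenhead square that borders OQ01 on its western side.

Longitude square 0; −1 → -1, wraps to 9, carry into field.
Longitude field O = 14; −1 → 13 = N.
The latitude characters are unchanged.

NQ91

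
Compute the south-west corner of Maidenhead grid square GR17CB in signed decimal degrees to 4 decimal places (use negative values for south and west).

87.0417, -57.8333

Field G=6, R=17: +6·20° lon, +17·10° lat → SW at lon -60°, lat 80°.
Square 1, 7: +1·2° lon, +7·1° lat → SW at lon -58°, lat 87°.
Subsquare c=2, b=1: +2·0.0833333° lon, +1·0.0416667° lat → SW at lon -57.8333°, lat 87.0417°.
latitude 87.0417, longitude -57.8333.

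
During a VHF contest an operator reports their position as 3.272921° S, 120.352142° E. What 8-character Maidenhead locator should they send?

PI06er24

Offset from 180°W / 90°S: lon 300.35214°, lat 86.72708°.
Field (20°×10°, letters A–R): 300.35214/20 → 15 → P, 86.72708/10 → 8 → I; chars PI.
Square (2°×1°, digits 0–9): 0.35214/2 → 0, 6.72708/1 → 6; chars 06.
Subsquare (5′×2.5′, letters a–x): 0.35214/0.0833333 → 4 → e, 0.72708/0.0416667 → 17 → r; chars er.
Extended square (30″×15″, digits 0–9): 0.01881/0.00833333 → 2, 0.01875/0.00416667 → 4; chars 24.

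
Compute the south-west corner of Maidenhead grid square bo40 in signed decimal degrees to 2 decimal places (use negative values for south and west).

50.00, -152.00

Field B=1, O=14: +1·20° lon, +14·10° lat → SW at lon -160°, lat 50°.
Square 4, 0: +4·2° lon, +0·1° lat → SW at lon -152°, lat 50°.
latitude 50.00, longitude -152.00.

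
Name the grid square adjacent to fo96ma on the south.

Latitude subsquare a = 0; −1 → -1, wraps to 23 = x, carry into square.
Latitude square 6; −1 → 5.
The longitude characters are unchanged.

FO95mx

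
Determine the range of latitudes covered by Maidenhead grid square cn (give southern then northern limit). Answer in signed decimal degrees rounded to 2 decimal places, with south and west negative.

40.00, 50.00

Field C=2, N=13: +2·20° lon, +13·10° lat → SW at lon -140°, lat 40°.
Cell spans 20° lon × 10° lat.
south 40.00, north 50.00.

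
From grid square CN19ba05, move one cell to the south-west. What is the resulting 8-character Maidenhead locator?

CN19aa94

Longitude extended square 0; −1 → -1, wraps to 9, carry into subsquare.
Longitude subsquare b = 1; −1 → 0 = a.
Latitude extended square 5; −1 → 4.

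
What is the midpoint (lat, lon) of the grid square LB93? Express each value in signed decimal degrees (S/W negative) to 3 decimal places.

Field L=11, B=1: +11·20° lon, +1·10° lat → SW at lon 40°, lat -80°.
Square 9, 3: +9·2° lon, +3·1° lat → SW at lon 58°, lat -77°.
Cell spans 2° lon × 1° lat. Centre is SW corner plus half of each.
latitude -76.500, longitude 59.000.

-76.500, 59.000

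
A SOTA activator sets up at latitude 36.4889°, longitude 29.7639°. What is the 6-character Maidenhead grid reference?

Add 180° to longitude and 90° to latitude: 209.7639, 126.4889.
Field: lon ⌊209.7639/20⌋ = 10 → K; lat ⌊126.4889/10⌋ = 12 → M.
Square: lon ⌊9.7639/2⌋ = 4; lat ⌊6.4889/1⌋ = 6.
Subsquare: lon ⌊1.7639/0.0833333⌋ = 21 → v; lat ⌊0.4889/0.0416667⌋ = 11 → l.

KM46vl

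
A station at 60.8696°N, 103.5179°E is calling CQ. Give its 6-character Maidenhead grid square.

OP10su

Add 180° to longitude and 90° to latitude: 283.5179, 150.8696.
Field (20°×10°, letters A–R): 283.5179/20 → 14 → O, 150.8696/10 → 15 → P; chars OP.
Square (2°×1°, digits 0–9): 3.5179/2 → 1, 0.8696/1 → 0; chars 10.
Subsquare (5′×2.5′, letters a–x): 1.5179/0.0833333 → 18 → s, 0.8696/0.0416667 → 20 → u; chars su.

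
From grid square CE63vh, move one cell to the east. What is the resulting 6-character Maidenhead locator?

CE63wh

Longitude subsquare v = 21; +1 → 22 = w.
The latitude characters are unchanged.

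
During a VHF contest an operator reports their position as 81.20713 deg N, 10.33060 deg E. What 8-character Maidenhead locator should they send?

JR51de99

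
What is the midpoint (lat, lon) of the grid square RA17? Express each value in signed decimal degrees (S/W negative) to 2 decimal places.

Field R=17, A=0: +17·20° lon, +0·10° lat → SW at lon 160°, lat -90°.
Square 1, 7: +1·2° lon, +7·1° lat → SW at lon 162°, lat -83°.
Cell spans 2° lon × 1° lat. Centre is SW corner plus half of each.
latitude -82.50, longitude 163.00.

-82.50, 163.00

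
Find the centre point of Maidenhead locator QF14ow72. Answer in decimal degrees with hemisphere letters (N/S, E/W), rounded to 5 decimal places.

Field Q=16, F=5: +16·20° lon, +5·10° lat → SW at lon 140°, lat -40°.
Square 1, 4: +1·2° lon, +4·1° lat → SW at lon 142°, lat -36°.
Subsquare o=14, w=22: +14·0.0833333° lon, +22·0.0416667° lat → SW at lon 143.167°, lat -35.0833°.
Extended square 7, 2: +7·0.00833333° lon, +2·0.00416667° lat → SW at lon 143.225°, lat -35.075°.
Cell spans 0.00833333° lon × 0.00416667° lat. Centre is SW corner plus half of each.
latitude 35.07292° S, longitude 143.22917° E.

35.07292° S, 143.22917° E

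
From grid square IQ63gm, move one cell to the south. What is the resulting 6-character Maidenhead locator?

IQ63gl

Latitude subsquare m = 12; −1 → 11 = l.
The longitude characters are unchanged.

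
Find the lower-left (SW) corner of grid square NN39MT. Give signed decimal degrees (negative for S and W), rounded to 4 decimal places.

49.7917, 87.0000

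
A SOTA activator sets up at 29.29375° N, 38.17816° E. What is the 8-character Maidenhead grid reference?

KL99ch10

Add 180° to longitude and 90° to latitude: 218.17816, 119.29375.
Field: 218.17816/20 → 10 → K, 119.29375/10 → 11 → L; chars KL.
Square: 18.17816/2 → 9, 9.29375/1 → 9; chars 99.
Subsquare: 0.17816/0.0833333 → 2 → c, 0.29375/0.0416667 → 7 → h; chars ch.
Extended square: 0.01149/0.00833333 → 1, 0.00208/0.00416667 → 0; chars 10.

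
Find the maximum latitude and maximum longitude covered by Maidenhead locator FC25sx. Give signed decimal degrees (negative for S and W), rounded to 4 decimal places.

Field F=5, C=2: +5·20° lon, +2·10° lat → SW at lon -80°, lat -70°.
Square 2, 5: +2·2° lon, +5·1° lat → SW at lon -76°, lat -65°.
Subsquare s=18, x=23: +18·0.0833333° lon, +23·0.0416667° lat → SW at lon -74.5°, lat -64.0417°.
Cell spans 0.0833333° lon × 0.0416667° lat. NE corner is SW corner plus one full cell.
latitude -64.0000, longitude -74.4167.

-64.0000, -74.4167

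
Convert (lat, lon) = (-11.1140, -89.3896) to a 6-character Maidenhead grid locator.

EH58hv

Offset from 180°W / 90°S: lon 90.6104°, lat 78.8860°.
Field: lon ⌊90.6104/20⌋ = 4 → E; lat ⌊78.8860/10⌋ = 7 → H.
Square: lon ⌊10.6104/2⌋ = 5; lat ⌊8.8860/1⌋ = 8.
Subsquare: lon ⌊0.6104/0.0833333⌋ = 7 → h; lat ⌊0.8860/0.0416667⌋ = 21 → v.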